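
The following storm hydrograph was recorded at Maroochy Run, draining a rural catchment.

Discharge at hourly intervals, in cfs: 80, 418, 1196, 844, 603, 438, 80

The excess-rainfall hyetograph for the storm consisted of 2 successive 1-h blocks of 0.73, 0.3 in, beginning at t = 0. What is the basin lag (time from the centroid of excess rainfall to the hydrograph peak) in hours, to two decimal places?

Centroid of excess rainfall: t_c = Σ P_i·t̄_i / ΣP_i = 0.7913 h (block centres at 0.5, 1.5 h).
Hydrograph peak occurs at t = 2 h, so basin lag t_L = 2 − 0.7913 = 1.21 h.

t_L ≈ 1.21 h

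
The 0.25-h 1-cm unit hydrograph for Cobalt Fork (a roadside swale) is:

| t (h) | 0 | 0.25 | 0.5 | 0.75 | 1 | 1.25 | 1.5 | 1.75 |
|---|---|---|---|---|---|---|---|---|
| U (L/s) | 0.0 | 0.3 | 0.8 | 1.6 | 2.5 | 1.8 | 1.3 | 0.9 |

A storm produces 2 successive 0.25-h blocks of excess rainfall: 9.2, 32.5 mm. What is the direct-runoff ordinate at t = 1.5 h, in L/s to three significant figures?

By discrete convolution, Q_j = Σ (P_i / 10 mm) · U_{j−i}.
At t = 1.5 h (j=6): Q = (9.2/10)·1.3 + (32.5/10)·1.8 = 7.05 L/s.

Q ≈ 7.05 L/s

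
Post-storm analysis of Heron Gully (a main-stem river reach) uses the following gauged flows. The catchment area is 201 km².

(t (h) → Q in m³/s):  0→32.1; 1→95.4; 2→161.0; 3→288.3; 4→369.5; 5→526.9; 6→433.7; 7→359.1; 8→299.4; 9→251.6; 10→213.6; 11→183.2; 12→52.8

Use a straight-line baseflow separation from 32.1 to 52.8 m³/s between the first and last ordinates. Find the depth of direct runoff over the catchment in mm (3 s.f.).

Direct runoff: 0.00, 61.58, 125.45, 251.03, 330.50, 486.18, 391.25, 314.93, 253.50, 203.97, 164.25, 132.12, 0.00 m³/s; ΣQ_DR = 2715 m³/s.
V = ΣQ_DR · Δt = 2715 × 3600 s = 9.773 × 10^6 m³.
Over A = 201 km², depth = V / A = 48.6 mm.

d ≈ 48.6 mm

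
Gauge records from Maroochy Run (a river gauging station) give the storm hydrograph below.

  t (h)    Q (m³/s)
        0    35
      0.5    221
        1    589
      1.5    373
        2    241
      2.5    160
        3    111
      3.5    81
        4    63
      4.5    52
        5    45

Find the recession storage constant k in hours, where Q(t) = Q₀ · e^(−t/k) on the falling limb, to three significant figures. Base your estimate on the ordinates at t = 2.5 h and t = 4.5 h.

k ≈ 1.78 h

On the falling limb, Q drops from 160 to 52 m³/s between t = 2.5 h and t = 4.5 h (Δt = 2 h).
k = −Δt / ln(Q₂/Q₁) = −2 / ln(52/160) = 1.78 h.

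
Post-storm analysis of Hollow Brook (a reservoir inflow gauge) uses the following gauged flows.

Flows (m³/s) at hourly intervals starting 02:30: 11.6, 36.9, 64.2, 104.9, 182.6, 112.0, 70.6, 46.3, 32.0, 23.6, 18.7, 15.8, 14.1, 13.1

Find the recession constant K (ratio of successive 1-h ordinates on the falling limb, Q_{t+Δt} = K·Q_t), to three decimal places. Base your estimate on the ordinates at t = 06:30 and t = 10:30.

Using the recession-limb readings at t = 06:30 and t = 10:30: Q falls from 182.6 to 32.0 m³/s over 4 intervals.
K = (Q₂/Q₁)^(1/4) = (32.0/182.6)^(1/4) = 0.647.

K ≈ 0.647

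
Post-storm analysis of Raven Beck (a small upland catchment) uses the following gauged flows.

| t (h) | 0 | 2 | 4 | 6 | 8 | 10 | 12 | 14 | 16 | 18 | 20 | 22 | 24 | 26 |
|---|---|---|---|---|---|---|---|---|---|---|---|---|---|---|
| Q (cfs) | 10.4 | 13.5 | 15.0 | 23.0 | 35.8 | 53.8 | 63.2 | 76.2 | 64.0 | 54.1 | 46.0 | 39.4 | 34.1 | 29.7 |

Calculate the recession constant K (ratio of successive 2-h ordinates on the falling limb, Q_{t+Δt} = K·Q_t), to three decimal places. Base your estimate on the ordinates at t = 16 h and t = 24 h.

Using the recession-limb readings at t = 16 h and t = 24 h: Q falls from 64.0 to 34.1 cfs over 4 intervals.
K = (Q₂/Q₁)^(1/4) = (34.1/64.0)^(1/4) = 0.854.

K ≈ 0.854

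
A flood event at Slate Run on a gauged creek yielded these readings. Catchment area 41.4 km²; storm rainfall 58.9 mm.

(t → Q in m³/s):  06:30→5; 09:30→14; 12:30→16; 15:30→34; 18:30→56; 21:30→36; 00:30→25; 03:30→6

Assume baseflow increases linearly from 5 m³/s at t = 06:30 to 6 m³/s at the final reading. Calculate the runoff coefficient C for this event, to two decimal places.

ΣQ_DR = 148.0 m³/s; V = ΣQ_DR·Δt = 1.598 × 10^6 m³.
Runoff depth d = V / A = 38.61 mm.
C = d / P = 38.61 / 58.9 = 0.66.

C ≈ 0.66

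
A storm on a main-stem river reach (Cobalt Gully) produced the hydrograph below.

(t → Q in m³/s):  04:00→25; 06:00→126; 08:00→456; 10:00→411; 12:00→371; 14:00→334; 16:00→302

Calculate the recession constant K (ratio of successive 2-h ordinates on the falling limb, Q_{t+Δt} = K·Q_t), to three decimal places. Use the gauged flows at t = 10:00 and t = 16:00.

Using the recession-limb readings at t = 10:00 and t = 16:00: Q falls from 411 to 302 m³/s over 3 intervals.
K = (Q₂/Q₁)^(1/3) = (302/411)^(1/3) = 0.902.

K ≈ 0.902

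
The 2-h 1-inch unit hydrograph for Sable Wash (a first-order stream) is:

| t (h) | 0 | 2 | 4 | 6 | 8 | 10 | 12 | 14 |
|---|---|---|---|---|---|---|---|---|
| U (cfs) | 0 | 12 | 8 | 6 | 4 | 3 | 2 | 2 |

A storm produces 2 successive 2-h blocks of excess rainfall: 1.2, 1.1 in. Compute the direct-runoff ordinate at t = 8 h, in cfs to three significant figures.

By discrete convolution, Q_j = Σ (P_i / 1 in) · U_{j−i}.
At t = 8 h (j=4): Q = (1.2/1)·4 + (1.1/1)·6 = 11.4 cfs.

Q ≈ 11.4 cfs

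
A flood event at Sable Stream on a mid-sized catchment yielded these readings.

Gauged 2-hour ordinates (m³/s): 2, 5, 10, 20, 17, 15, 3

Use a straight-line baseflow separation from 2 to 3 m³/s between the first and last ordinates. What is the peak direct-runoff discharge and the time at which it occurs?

Subtracting baseflow gives direct-runoff ordinates: 0.00, 2.83, 7.67, 17.50, 14.33, 12.17, 0.00 m³/s.
The maximum is 17.50 m³/s, occurring at the reading for t = 6 h.

Q_p = 17.50 m³/s at t = 6 h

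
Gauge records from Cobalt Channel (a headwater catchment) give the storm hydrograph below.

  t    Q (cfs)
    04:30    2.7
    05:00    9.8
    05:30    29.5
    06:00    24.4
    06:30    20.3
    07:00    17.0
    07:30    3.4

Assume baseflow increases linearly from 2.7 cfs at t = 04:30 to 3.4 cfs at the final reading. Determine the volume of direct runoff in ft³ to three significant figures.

Direct-runoff ordinates (Q − Q_b): 0.00, 6.98, 26.57, 21.35, 17.13, 13.72, 0.00 cfs.
ΣQ_DR = 85.75 cfs.
With Δt = 0.5 h = 1800 s, V = ΣQ_DR · Δt = 85.75 × 1800 = 1.54 × 10^5 ft³.

V ≈ 1.54 × 10^5 ft³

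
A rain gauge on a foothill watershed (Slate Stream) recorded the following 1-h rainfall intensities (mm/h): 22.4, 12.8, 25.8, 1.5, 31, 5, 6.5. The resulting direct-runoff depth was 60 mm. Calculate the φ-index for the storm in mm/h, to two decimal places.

Only the 4 blocks with intensity above φ contribute runoff: 22.4, 12.8, 25.8, 31 mm/h.
Σ(I−φ)·Δt = d  ⇒  (22.4+12.8+25.8+31 − 4φ)·1 = 60
φ = (92.00 − 60/1) / 4 = 8.00 mm/h.

φ ≈ 8.00 mm/h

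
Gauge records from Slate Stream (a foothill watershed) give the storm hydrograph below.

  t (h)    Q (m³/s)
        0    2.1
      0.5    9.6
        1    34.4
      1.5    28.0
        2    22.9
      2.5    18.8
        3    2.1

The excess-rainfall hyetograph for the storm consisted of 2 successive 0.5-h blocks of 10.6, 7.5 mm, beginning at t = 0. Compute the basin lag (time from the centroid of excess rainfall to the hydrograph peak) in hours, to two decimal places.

Centroid of excess rainfall: t_c = Σ P_i·t̄_i / ΣP_i = 0.4572 h (block centres at 0.25, 0.75 h).
Hydrograph peak occurs at t = 1 h, so basin lag t_L = 1 − 0.4572 = 0.54 h.

t_L ≈ 0.54 h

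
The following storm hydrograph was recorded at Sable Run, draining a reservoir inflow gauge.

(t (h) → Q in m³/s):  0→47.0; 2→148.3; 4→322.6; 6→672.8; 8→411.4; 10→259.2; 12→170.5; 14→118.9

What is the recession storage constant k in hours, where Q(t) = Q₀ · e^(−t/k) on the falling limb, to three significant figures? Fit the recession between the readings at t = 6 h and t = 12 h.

k ≈ 4.37 h

On the falling limb, Q drops from 672.8 to 170.5 m³/s between t = 6 h and t = 12 h (Δt = 6 h).
k = −Δt / ln(Q₂/Q₁) = −6 / ln(170.5/672.8) = 4.37 h.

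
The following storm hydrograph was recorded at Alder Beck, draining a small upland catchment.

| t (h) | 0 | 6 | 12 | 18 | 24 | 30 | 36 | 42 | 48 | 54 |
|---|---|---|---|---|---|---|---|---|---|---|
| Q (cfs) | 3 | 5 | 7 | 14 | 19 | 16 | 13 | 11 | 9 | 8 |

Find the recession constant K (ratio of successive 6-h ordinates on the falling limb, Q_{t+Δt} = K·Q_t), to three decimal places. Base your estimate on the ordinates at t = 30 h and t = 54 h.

Using the recession-limb readings at t = 30 h and t = 54 h: Q falls from 16 to 8 cfs over 4 intervals.
K = (Q₂/Q₁)^(1/4) = (8/16)^(1/4) = 0.841.

K ≈ 0.841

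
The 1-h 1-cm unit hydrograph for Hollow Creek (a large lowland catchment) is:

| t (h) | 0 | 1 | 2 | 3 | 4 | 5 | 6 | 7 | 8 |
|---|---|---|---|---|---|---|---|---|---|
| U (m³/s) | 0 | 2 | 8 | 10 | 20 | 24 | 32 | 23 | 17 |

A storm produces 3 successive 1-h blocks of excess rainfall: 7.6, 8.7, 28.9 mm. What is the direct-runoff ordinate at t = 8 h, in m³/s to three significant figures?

Q ≈ 125 m³/s

By discrete convolution, Q_j = Σ (P_i / 10 mm) · U_{j−i}.
At t = 8 h (j=8): Q = (7.6/10)·17 + (8.7/10)·23 + (28.9/10)·32 = 125 m³/s.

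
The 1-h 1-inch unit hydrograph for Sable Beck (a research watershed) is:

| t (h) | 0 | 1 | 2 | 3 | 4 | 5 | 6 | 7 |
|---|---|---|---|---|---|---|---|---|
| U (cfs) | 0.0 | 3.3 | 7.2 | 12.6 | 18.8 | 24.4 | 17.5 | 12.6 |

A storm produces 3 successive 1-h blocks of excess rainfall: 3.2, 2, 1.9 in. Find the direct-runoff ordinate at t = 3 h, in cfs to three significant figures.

By discrete convolution, Q_j = Σ (P_i / 1 in) · U_{j−i}.
At t = 3 h (j=3): Q = (3.2/1)·12.6 + (2/1)·7.2 + (1.9/1)·3.3 = 61.0 cfs.

Q ≈ 61.0 cfs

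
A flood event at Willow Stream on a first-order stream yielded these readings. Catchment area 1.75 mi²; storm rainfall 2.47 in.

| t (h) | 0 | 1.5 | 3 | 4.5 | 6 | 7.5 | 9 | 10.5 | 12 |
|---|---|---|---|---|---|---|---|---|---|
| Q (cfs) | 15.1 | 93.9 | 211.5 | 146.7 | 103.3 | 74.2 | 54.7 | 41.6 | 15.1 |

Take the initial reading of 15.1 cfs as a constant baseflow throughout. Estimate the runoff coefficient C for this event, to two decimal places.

ΣQ_DR = 620.2 cfs; V = ΣQ_DR·Δt = 3.349 × 10^6 ft³.
Runoff depth d = V / A = 0.8238 in.
C = d / P = 0.8238 / 2.47 = 0.33.

C ≈ 0.33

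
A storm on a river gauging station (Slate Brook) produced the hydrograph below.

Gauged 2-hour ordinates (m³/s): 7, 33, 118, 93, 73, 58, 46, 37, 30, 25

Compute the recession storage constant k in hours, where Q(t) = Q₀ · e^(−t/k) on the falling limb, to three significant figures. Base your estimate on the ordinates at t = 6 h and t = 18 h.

k ≈ 9.13 h

On the falling limb, Q drops from 93 to 25 m³/s between t = 6 h and t = 18 h (Δt = 12 h).
k = −Δt / ln(Q₂/Q₁) = −12 / ln(25/93) = 9.13 h.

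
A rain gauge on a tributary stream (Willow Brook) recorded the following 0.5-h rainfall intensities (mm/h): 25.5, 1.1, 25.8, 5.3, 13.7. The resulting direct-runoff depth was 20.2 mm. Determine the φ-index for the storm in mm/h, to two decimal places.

Only the 3 blocks with intensity above φ contribute runoff: 25.5, 25.8, 13.7 mm/h.
Σ(I−φ)·Δt = d  ⇒  (25.5+25.8+13.7 − 3φ)·0.5 = 20.2
φ = (65.00 − 20.2/0.5) / 3 = 8.20 mm/h.

φ ≈ 8.20 mm/h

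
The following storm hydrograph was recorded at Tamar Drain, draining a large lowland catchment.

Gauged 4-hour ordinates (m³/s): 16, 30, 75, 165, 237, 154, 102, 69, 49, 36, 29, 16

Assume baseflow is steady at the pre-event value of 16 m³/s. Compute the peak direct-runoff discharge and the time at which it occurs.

Subtracting baseflow gives direct-runoff ordinates: 0.0, 14.0, 59.0, 149.0, 221.0, 138.0, 86.0, 53.0, 33.0, 20.0, 13.0, 0.0 m³/s.
The maximum is 221.0 m³/s, occurring at the reading for t = 16 h.

Q_p = 221.0 m³/s at t = 16 h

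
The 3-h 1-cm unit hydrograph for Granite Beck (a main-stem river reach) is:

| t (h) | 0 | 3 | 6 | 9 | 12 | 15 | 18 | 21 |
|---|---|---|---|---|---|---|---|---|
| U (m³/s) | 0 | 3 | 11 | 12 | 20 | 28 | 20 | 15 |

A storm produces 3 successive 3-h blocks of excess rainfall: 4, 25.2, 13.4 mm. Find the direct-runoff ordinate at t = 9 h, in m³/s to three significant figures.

By discrete convolution, Q_j = Σ (P_i / 10 mm) · U_{j−i}.
At t = 9 h (j=3): Q = (4/10)·12 + (25.2/10)·11 + (13.4/10)·3 = 36.5 m³/s.

Q ≈ 36.5 m³/s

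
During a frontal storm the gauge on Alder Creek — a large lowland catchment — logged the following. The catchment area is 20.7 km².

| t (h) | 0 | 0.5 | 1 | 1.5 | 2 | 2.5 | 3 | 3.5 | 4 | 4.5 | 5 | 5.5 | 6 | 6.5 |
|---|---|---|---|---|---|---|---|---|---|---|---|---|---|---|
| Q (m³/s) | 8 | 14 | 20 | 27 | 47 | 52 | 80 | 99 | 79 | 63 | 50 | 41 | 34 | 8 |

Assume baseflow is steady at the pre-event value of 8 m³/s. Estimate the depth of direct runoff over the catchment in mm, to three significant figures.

Direct runoff: 0.0, 6.0, 12.0, 19.0, 39.0, 44.0, 72.0, 91.0, 71.0, 55.0, 42.0, 33.0, 26.0, 0.0 m³/s; ΣQ_DR = 510.0 m³/s.
V = ΣQ_DR · Δt = 510.0 × 1800 s = 9.180 × 10^5 m³.
Over A = 20.7 km², depth = V / A = 44.3 mm.

d ≈ 44.3 mm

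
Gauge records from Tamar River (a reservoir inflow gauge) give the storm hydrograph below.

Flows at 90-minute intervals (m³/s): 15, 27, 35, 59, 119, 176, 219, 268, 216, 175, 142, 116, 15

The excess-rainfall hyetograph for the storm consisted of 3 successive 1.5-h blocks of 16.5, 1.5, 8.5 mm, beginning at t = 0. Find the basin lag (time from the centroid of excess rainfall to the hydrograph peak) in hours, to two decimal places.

t_L ≈ 8.70 h

Centroid of excess rainfall: t_c = Σ P_i·t̄_i / ΣP_i = 1.7972 h (block centres at 0.75, 2.25, 3.75 h).
Hydrograph peak occurs at t = 10.5 h, so basin lag t_L = 10.5 − 1.7972 = 8.70 h.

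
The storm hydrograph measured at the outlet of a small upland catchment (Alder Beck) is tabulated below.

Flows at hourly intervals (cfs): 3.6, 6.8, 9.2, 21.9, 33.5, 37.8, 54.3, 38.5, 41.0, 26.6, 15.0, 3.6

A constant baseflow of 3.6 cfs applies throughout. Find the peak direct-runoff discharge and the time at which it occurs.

Subtracting baseflow gives direct-runoff ordinates: 0.0, 3.2, 5.6, 18.3, 29.9, 34.2, 50.7, 34.9, 37.4, 23.0, 11.4, 0.0 cfs.
The maximum is 50.7 cfs, occurring at the reading for t = 6 h.

Q_p = 50.7 cfs at t = 6 h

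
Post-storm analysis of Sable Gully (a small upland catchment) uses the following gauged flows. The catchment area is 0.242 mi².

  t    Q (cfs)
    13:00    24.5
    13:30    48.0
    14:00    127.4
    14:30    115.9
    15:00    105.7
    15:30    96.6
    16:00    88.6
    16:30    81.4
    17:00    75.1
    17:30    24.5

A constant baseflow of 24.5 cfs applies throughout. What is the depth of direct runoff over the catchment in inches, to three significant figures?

d ≈ 1.74 in

Direct runoff: 0.0, 23.5, 102.9, 91.4, 81.2, 72.1, 64.1, 56.9, 50.6, 0.0 cfs; ΣQ_DR = 542.7 cfs.
V = ΣQ_DR · Δt = 542.7 × 1800 s = 9.769 × 10^5 ft³.
Over A = 0.242 mi², depth = V / A = 1.74 in.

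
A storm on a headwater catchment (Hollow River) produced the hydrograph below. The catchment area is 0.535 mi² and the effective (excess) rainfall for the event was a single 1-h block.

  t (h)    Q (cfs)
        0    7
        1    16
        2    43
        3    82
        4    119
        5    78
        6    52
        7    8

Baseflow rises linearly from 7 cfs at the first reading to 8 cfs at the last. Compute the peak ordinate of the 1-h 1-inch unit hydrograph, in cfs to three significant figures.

Direct runoff: 0.00, 8.86, 35.71, 74.57, 111.43, 70.29, 44.14, 0.00 cfs; ΣQ_DR = 345.0 cfs, peak = 111.43 cfs.
Runoff depth d = ΣQ_DR·Δt / A = 345.0 × 3600 / (0.535 mi²) = 0.9993 in.
The 1-inch UH is the DRH scaled by (1 in)/d, so U_p = 111.43 × 1/0.9993 = 112 cfs.

U_p ≈ 112 cfs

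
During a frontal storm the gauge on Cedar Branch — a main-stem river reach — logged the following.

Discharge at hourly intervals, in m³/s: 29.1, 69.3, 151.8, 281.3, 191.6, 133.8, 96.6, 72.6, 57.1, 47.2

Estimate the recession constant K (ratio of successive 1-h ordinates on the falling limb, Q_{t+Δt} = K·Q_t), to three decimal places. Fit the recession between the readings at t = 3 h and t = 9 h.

K ≈ 0.743

Using the recession-limb readings at t = 3 h and t = 9 h: Q falls from 281.3 to 47.2 m³/s over 6 intervals.
K = (Q₂/Q₁)^(1/6) = (47.2/281.3)^(1/6) = 0.743.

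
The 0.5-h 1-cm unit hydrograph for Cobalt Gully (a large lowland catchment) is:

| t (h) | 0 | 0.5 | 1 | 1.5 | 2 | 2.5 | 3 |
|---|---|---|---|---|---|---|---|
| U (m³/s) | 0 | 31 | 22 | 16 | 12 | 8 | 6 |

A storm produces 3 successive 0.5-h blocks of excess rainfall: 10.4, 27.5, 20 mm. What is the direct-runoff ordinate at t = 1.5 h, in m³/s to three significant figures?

Q ≈ 139 m³/s

By discrete convolution, Q_j = Σ (P_i / 10 mm) · U_{j−i}.
At t = 1.5 h (j=3): Q = (10.4/10)·16 + (27.5/10)·22 + (20/10)·31 = 139 m³/s.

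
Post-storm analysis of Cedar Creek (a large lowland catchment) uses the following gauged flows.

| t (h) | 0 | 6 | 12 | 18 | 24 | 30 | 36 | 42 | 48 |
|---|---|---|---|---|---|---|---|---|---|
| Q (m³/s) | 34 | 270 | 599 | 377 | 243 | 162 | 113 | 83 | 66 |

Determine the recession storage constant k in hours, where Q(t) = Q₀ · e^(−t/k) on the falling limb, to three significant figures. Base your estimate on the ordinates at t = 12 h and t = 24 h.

On the falling limb, Q drops from 599 to 243 m³/s between t = 12 h and t = 24 h (Δt = 12 h).
k = −Δt / ln(Q₂/Q₁) = −12 / ln(243/599) = 13.3 h.

k ≈ 13.3 h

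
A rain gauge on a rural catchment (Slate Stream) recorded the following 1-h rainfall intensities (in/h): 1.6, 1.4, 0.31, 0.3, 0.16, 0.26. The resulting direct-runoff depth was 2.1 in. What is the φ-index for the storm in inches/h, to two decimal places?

Only the 2 blocks with intensity above φ contribute runoff: 1.6, 1.4 in/h.
Σ(I−φ)·Δt = d  ⇒  (1.6+1.4 − 2φ)·1 = 2.1
φ = (3.000 − 2.1/1) / 2 = 0.45 in/h.

φ ≈ 0.45 in/h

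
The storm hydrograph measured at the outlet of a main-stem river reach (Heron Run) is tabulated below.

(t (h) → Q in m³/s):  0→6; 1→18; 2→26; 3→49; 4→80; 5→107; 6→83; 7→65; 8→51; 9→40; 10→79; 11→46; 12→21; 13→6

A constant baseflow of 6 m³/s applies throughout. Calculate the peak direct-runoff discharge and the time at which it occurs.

Subtracting baseflow gives direct-runoff ordinates: 0.0, 12.0, 20.0, 43.0, 74.0, 101.0, 77.0, 59.0, 45.0, 34.0, 73.0, 40.0, 15.0, 0.0 m³/s.
The maximum is 101.0 m³/s, occurring at the reading for t = 5 h.

Q_p = 101.0 m³/s at t = 5 h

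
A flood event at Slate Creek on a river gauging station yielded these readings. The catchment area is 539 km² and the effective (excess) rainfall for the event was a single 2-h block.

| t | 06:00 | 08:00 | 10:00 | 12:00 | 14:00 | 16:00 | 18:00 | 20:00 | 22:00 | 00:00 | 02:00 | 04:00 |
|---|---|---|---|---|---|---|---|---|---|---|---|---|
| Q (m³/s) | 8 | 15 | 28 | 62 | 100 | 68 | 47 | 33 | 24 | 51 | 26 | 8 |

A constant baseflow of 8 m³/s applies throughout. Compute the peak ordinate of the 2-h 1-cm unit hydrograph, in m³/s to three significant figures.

Direct runoff: 0.0, 7.0, 20.0, 54.0, 92.0, 60.0, 39.0, 25.0, 16.0, 43.0, 18.0, 0.0 m³/s; ΣQ_DR = 374.0 m³/s, peak = 92.0 m³/s.
Runoff depth d = ΣQ_DR·Δt / A = 374.0 × 7200 / (539 km²) = 4.996 mm.
The 1-cm UH is the DRH scaled by (10 mm)/d, so U_p = 92.0 × 10/4.996 = 184 m³/s.

U_p ≈ 184 m³/s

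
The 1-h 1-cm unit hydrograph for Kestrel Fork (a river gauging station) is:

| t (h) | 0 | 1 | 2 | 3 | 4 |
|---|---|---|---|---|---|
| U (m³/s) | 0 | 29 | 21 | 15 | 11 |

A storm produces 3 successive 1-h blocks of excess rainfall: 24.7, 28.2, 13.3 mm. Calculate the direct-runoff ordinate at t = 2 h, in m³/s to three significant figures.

Q ≈ 134 m³/s

By discrete convolution, Q_j = Σ (P_i / 10 mm) · U_{j−i}.
At t = 2 h (j=2): Q = (24.7/10)·21 + (28.2/10)·29 + (13.3/10)·0 = 134 m³/s.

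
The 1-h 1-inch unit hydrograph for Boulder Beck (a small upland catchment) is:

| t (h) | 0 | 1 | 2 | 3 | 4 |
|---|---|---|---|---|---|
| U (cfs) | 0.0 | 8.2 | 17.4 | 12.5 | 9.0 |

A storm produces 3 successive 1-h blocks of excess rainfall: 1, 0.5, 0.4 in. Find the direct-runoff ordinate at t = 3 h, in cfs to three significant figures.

Q ≈ 24.5 cfs

By discrete convolution, Q_j = Σ (P_i / 1 in) · U_{j−i}.
At t = 3 h (j=3): Q = (1/1)·12.5 + (0.5/1)·17.4 + (0.4/1)·8.2 = 24.5 cfs.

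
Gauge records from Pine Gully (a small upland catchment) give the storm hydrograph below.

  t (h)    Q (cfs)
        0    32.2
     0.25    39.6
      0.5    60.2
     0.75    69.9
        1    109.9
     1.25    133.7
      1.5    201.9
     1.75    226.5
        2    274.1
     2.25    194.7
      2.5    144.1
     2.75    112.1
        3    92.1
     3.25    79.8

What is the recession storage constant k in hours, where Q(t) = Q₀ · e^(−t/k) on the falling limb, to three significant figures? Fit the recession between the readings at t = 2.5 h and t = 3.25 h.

On the falling limb, Q drops from 144.1 to 79.8 cfs between t = 2.5 h and t = 3.25 h (Δt = 0.75 h).
k = −Δt / ln(Q₂/Q₁) = −0.75 / ln(79.8/144.1) = 1.27 h.

k ≈ 1.27 h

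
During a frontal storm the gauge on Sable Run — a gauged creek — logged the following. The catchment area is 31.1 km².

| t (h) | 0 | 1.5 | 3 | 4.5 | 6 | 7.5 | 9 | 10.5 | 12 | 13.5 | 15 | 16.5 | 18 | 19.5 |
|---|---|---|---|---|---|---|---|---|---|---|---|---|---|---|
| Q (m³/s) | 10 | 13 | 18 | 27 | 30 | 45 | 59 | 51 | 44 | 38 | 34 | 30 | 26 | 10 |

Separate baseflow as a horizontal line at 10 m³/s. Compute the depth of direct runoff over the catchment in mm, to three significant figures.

Direct runoff: 0.0, 3.0, 8.0, 17.0, 20.0, 35.0, 49.0, 41.0, 34.0, 28.0, 24.0, 20.0, 16.0, 0.0 m³/s; ΣQ_DR = 295.0 m³/s.
V = ΣQ_DR · Δt = 295.0 × 5400 s = 1.593 × 10^6 m³.
Over A = 31.1 km², depth = V / A = 51.2 mm.

d ≈ 51.2 mm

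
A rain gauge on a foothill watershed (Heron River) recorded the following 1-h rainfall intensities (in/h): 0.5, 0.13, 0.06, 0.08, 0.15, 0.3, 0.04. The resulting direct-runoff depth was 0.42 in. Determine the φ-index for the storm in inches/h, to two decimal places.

Only the 2 blocks with intensity above φ contribute runoff: 0.5, 0.3 in/h.
Σ(I−φ)·Δt = d  ⇒  (0.5+0.3 − 2φ)·1 = 0.42
φ = (0.8000 − 0.42/1) / 2 = 0.19 in/h.

φ ≈ 0.19 in/h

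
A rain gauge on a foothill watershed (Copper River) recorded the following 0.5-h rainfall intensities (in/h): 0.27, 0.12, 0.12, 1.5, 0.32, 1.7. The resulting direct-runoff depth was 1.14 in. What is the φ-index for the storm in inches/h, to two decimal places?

Only the 2 blocks with intensity above φ contribute runoff: 1.5, 1.7 in/h.
Σ(I−φ)·Δt = d  ⇒  (1.5+1.7 − 2φ)·0.5 = 1.14
φ = (3.200 − 1.14/0.5) / 2 = 0.46 in/h.

φ ≈ 0.46 in/h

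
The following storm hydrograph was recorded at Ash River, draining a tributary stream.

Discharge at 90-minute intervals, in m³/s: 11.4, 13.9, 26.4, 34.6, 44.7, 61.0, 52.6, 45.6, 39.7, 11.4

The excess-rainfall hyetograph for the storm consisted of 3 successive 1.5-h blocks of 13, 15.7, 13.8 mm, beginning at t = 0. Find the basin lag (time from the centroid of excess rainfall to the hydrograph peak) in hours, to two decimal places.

t_L ≈ 5.22 h

Centroid of excess rainfall: t_c = Σ P_i·t̄_i / ΣP_i = 2.2782 h (block centres at 0.75, 2.25, 3.75 h).
Hydrograph peak occurs at t = 7.5 h, so basin lag t_L = 7.5 − 2.2782 = 5.22 h.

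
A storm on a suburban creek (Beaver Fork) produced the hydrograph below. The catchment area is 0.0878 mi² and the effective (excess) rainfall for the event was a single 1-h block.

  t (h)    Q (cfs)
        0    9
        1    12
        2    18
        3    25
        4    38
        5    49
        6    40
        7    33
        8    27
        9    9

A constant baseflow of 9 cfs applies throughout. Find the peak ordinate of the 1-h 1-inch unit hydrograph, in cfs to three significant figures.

U_p ≈ 13.3 cfs

Direct runoff: 0.0, 3.0, 9.0, 16.0, 29.0, 40.0, 31.0, 24.0, 18.0, 0.0 cfs; ΣQ_DR = 170.0 cfs, peak = 40.0 cfs.
Runoff depth d = ΣQ_DR·Δt / A = 170.0 × 3600 / (0.0878 mi²) = 3.000 in.
The 1-inch UH is the DRH scaled by (1 in)/d, so U_p = 40.0 × 1/3.000 = 13.3 cfs.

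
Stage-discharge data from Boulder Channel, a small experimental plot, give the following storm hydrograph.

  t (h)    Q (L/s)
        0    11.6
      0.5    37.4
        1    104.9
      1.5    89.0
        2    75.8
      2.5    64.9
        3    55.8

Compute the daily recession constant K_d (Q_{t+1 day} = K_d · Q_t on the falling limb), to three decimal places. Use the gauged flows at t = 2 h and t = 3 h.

K_d ≈ 0.001

Between t = 2 h and t = 3 h the flow falls from 75.8 to 55.8 L/s over 2×0.5 h = 1 h.
Per-interval ratio K = (55.8/75.8)^(1/2) = 0.8580; K_d = K^(24/0.5) = 0.001.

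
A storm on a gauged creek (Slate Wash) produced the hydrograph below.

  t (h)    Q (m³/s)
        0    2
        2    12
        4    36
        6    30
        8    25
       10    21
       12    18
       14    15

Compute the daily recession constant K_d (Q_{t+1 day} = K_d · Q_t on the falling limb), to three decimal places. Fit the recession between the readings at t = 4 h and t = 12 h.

Between t = 4 h and t = 12 h the flow falls from 36 to 18 m³/s over 4×2 h = 8 h.
Per-interval ratio K = (18/36)^(1/4) = 0.8409; K_d = K^(24/2) = 0.125.

K_d ≈ 0.125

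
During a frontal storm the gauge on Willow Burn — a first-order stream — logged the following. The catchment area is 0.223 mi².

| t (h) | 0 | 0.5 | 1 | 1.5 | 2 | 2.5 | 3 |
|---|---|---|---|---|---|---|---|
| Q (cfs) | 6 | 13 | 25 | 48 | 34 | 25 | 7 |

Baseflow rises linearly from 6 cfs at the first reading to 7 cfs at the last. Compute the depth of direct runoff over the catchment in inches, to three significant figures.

d ≈ 0.391 in

Direct runoff: 0.00, 6.83, 18.67, 41.50, 27.33, 18.17, 0.00 cfs; ΣQ_DR = 112.5 cfs.
V = ΣQ_DR · Δt = 112.5 × 1800 s = 2.025 × 10^5 ft³.
Over A = 0.223 mi², depth = V / A = 0.391 in.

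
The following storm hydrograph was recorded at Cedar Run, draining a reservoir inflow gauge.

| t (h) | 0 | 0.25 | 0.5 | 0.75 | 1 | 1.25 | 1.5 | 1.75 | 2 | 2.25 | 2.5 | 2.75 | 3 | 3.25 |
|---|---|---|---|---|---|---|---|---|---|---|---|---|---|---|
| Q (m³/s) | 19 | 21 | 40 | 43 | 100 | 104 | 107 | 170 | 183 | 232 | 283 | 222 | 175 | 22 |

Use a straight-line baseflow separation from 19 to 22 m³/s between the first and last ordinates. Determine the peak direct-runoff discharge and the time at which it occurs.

Q_p = 261.69 m³/s at t = 2.5 h

Subtracting baseflow gives direct-runoff ordinates: 0.00, 1.77, 20.54, 23.31, 80.08, 83.85, 86.62, 149.38, 162.15, 210.92, 261.69, 200.46, 153.23, 0.00 m³/s.
The maximum is 261.69 m³/s, occurring at the reading for t = 2.5 h.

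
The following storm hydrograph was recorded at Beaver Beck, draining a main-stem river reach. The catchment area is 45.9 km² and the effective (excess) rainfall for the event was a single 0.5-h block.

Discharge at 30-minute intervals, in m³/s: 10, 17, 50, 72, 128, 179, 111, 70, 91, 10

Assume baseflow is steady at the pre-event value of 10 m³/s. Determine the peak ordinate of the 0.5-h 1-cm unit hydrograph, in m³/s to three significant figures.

Direct runoff: 0.0, 7.0, 40.0, 62.0, 118.0, 169.0, 101.0, 60.0, 81.0, 0.0 m³/s; ΣQ_DR = 638.0 m³/s, peak = 169.0 m³/s.
Runoff depth d = ΣQ_DR·Δt / A = 638.0 × 1800 / (45.9 km²) = 25.02 mm.
The 1-cm UH is the DRH scaled by (10 mm)/d, so U_p = 169.0 × 10/25.02 = 67.5 m³/s.

U_p ≈ 67.5 m³/s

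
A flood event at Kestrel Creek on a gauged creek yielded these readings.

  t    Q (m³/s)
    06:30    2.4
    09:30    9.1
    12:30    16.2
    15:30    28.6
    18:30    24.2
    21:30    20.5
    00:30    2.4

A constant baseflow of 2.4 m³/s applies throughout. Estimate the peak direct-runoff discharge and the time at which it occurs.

Q_p = 26.2 m³/s at t = 15:30

Subtracting baseflow gives direct-runoff ordinates: 0.0, 6.7, 13.8, 26.2, 21.8, 18.1, 0.0 m³/s.
The maximum is 26.2 m³/s, occurring at the reading for t = 15:30.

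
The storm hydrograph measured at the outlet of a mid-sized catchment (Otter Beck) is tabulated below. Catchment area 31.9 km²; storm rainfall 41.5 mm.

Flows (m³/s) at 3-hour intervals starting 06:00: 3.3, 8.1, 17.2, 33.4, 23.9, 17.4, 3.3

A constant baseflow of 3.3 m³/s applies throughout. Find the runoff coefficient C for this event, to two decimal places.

C ≈ 0.68

ΣQ_DR = 83.50 m³/s; V = ΣQ_DR·Δt = 9.018 × 10^5 m³.
Runoff depth d = V / A = 28.27 mm.
C = d / P = 28.27 / 41.5 = 0.68.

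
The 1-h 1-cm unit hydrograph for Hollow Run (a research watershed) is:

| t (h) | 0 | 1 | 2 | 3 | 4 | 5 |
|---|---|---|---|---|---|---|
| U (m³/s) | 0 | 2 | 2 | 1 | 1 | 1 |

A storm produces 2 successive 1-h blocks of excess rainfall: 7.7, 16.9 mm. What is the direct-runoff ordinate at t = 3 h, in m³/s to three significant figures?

By discrete convolution, Q_j = Σ (P_i / 10 mm) · U_{j−i}.
At t = 3 h (j=3): Q = (7.7/10)·1 + (16.9/10)·2 = 4.15 m³/s.

Q ≈ 4.15 m³/s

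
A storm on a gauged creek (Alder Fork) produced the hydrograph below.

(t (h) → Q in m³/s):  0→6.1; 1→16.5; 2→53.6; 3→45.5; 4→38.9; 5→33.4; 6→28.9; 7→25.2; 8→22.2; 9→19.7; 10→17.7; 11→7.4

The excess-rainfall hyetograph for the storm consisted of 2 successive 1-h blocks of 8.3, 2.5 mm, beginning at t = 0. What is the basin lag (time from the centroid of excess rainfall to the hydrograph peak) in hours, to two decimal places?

Centroid of excess rainfall: t_c = Σ P_i·t̄_i / ΣP_i = 0.7315 h (block centres at 0.5, 1.5 h).
Hydrograph peak occurs at t = 2 h, so basin lag t_L = 2 − 0.7315 = 1.27 h.

t_L ≈ 1.27 h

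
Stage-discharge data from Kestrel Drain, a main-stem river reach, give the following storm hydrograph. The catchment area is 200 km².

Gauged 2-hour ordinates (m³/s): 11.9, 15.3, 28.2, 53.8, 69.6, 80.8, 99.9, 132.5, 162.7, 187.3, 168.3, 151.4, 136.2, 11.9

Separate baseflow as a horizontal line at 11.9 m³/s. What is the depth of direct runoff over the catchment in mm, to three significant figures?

d ≈ 41.2 mm

Direct runoff: 0.0, 3.4, 16.3, 41.9, 57.7, 68.9, 88.0, 120.6, 150.8, 175.4, 156.4, 139.5, 124.3, 0.0 m³/s; ΣQ_DR = 1143 m³/s.
V = ΣQ_DR · Δt = 1143 × 7200 s = 8.231 × 10^6 m³.
Over A = 200 km², depth = V / A = 41.2 mm.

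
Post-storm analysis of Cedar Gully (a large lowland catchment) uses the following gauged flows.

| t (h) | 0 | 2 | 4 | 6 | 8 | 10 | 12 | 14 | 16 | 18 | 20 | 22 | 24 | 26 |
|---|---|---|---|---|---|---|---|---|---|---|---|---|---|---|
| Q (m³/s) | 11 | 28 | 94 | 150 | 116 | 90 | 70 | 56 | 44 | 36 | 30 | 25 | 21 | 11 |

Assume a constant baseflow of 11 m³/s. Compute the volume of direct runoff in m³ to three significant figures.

Direct-runoff ordinates (Q − Q_b): 0.0, 17.0, 83.0, 139.0, 105.0, 79.0, 59.0, 45.0, 33.0, 25.0, 19.0, 14.0, 10.0, 0.0 m³/s.
ΣQ_DR = 628.0 m³/s.
With Δt = 2 h = 7200 s, V = ΣQ_DR · Δt = 628.0 × 7200 = 4.52 × 10^6 m³.

V ≈ 4.52 × 10^6 m³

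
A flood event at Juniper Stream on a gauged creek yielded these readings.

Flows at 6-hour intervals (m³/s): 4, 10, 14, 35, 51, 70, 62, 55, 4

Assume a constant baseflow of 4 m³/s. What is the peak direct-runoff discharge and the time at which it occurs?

Subtracting baseflow gives direct-runoff ordinates: 0.0, 6.0, 10.0, 31.0, 47.0, 66.0, 58.0, 51.0, 0.0 m³/s.
The maximum is 66.0 m³/s, occurring at the reading for t = 30 h.

Q_p = 66.0 m³/s at t = 30 h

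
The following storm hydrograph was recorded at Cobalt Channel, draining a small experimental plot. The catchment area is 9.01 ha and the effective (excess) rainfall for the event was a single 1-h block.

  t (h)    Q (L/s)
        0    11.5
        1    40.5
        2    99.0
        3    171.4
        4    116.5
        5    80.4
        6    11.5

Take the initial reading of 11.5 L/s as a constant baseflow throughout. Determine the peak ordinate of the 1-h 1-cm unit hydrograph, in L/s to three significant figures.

Direct runoff: 0.0, 29.0, 87.5, 159.9, 105.0, 68.9, 0.0 L/s; ΣQ_DR = 450.3 L/s, peak = 159.9 L/s.
Runoff depth d = ΣQ_DR·Δt / A = 450.3 × 3600 / (9.01 ha) = 17.99 mm.
The 1-cm UH is the DRH scaled by (10 mm)/d, so U_p = 159.9 × 10/17.99 = 88.9 L/s.

U_p ≈ 88.9 L/s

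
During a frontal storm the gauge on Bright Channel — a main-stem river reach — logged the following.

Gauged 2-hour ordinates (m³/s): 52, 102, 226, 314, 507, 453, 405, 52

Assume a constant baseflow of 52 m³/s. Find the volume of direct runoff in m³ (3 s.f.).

Direct-runoff ordinates (Q − Q_b): 0.0, 50.0, 174.0, 262.0, 455.0, 401.0, 353.0, 0.0 m³/s.
ΣQ_DR = 1695 m³/s.
With Δt = 2 h = 7200 s, V = ΣQ_DR · Δt = 1695 × 7200 = 1.22 × 10^7 m³.

V ≈ 1.22 × 10^7 m³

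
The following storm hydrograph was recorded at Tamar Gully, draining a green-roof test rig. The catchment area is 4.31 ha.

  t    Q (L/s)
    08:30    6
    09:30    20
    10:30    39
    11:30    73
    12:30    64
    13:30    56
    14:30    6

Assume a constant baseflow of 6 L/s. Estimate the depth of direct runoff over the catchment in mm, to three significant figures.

Direct runoff: 0.0, 14.0, 33.0, 67.0, 58.0, 50.0, 0.0 L/s; ΣQ_DR = 222.0 L/s.
V = ΣQ_DR · Δt = 222.0 × 3600 s = 7.992 × 10^5 L.
Over A = 4.31 ha, depth = V / A = 18.5 mm.

d ≈ 18.5 mm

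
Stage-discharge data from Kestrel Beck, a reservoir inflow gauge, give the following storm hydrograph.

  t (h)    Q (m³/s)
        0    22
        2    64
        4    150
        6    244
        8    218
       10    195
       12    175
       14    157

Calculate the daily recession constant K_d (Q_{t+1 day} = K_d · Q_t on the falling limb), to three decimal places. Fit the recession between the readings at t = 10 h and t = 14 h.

K_d ≈ 0.272

Between t = 10 h and t = 14 h the flow falls from 195 to 157 m³/s over 2×2 h = 4 h.
Per-interval ratio K = (157/195)^(1/2) = 0.8973; K_d = K^(24/2) = 0.272.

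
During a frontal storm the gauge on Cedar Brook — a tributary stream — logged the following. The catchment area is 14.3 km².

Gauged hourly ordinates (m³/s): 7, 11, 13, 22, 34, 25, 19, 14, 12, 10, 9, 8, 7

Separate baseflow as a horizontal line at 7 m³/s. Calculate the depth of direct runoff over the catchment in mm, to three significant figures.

Direct runoff: 0.0, 4.0, 6.0, 15.0, 27.0, 18.0, 12.0, 7.0, 5.0, 3.0, 2.0, 1.0, 0.0 m³/s; ΣQ_DR = 100.0 m³/s.
V = ΣQ_DR · Δt = 100.0 × 3600 s = 3.600 × 10^5 m³.
Over A = 14.3 km², depth = V / A = 25.2 mm.

d ≈ 25.2 mm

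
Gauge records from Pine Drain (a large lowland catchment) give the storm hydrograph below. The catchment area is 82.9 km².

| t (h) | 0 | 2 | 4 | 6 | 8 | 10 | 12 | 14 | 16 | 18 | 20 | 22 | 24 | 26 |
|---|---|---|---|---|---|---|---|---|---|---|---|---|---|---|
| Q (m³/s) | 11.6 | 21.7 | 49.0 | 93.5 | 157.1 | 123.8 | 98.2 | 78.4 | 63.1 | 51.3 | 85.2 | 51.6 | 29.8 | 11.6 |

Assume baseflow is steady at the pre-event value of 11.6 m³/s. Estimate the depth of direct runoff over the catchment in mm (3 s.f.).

Direct runoff: 0.0, 10.1, 37.4, 81.9, 145.5, 112.2, 86.6, 66.8, 51.5, 39.7, 73.6, 40.0, 18.2, 0.0 m³/s; ΣQ_DR = 763.5 m³/s.
V = ΣQ_DR · Δt = 763.5 × 7200 s = 5.497 × 10^6 m³.
Over A = 82.9 km², depth = V / A = 66.3 mm.

d ≈ 66.3 mm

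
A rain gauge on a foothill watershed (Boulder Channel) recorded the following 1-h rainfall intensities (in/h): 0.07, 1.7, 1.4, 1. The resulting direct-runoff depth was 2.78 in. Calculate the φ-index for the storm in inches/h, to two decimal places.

φ ≈ 0.44 in/h

Only the 3 blocks with intensity above φ contribute runoff: 1.7, 1.4, 1 in/h.
Σ(I−φ)·Δt = d  ⇒  (1.7+1.4+1 − 3φ)·1 = 2.78
φ = (4.100 − 2.78/1) / 3 = 0.44 in/h.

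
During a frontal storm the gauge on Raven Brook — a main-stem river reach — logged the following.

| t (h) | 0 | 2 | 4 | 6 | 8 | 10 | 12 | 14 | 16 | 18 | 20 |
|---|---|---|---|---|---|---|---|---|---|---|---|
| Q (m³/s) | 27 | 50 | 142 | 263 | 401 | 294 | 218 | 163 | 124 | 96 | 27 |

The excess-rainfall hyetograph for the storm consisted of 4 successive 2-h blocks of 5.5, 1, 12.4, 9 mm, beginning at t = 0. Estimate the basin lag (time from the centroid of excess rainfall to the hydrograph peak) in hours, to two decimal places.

Centroid of excess rainfall: t_c = Σ P_i·t̄_i / ΣP_i = 4.7849 h (block centres at 1, 3, 5, 7 h).
Hydrograph peak occurs at t = 8 h, so basin lag t_L = 8 − 4.7849 = 3.22 h.

t_L ≈ 3.22 h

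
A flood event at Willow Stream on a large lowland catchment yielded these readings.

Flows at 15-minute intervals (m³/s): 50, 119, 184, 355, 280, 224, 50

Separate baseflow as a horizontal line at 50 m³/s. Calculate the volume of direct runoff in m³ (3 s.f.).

Direct-runoff ordinates (Q − Q_b): 0.0, 69.0, 134.0, 305.0, 230.0, 174.0, 0.0 m³/s.
ΣQ_DR = 912.0 m³/s.
With Δt = 0.25 h = 900 s, V = ΣQ_DR · Δt = 912.0 × 900 = 8.21 × 10^5 m³.

V ≈ 8.21 × 10^5 m³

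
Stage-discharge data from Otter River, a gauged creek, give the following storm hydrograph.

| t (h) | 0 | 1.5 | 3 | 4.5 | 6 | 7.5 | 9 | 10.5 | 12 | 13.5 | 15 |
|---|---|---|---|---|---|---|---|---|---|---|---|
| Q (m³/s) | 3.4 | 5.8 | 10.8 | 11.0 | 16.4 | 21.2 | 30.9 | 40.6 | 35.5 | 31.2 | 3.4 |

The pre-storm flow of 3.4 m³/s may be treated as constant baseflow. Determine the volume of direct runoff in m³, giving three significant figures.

V ≈ 9.33 × 10^5 m³

Direct-runoff ordinates (Q − Q_b): 0.0, 2.4, 7.4, 7.6, 13.0, 17.8, 27.5, 37.2, 32.1, 27.8, 0.0 m³/s.
ΣQ_DR = 172.8 m³/s.
With Δt = 1.5 h = 5400 s, V = ΣQ_DR · Δt = 172.8 × 5400 = 9.33 × 10^5 m³.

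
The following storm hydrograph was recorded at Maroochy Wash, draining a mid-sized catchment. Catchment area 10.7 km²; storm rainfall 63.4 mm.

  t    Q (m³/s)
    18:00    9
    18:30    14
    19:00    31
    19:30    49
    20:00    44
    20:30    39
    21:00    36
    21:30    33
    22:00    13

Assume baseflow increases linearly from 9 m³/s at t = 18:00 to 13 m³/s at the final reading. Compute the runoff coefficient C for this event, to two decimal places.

ΣQ_DR = 169.0 m³/s; V = ΣQ_DR·Δt = 3.042 × 10^5 m³.
Runoff depth d = V / A = 28.43 mm.
C = d / P = 28.43 / 63.4 = 0.45.

C ≈ 0.45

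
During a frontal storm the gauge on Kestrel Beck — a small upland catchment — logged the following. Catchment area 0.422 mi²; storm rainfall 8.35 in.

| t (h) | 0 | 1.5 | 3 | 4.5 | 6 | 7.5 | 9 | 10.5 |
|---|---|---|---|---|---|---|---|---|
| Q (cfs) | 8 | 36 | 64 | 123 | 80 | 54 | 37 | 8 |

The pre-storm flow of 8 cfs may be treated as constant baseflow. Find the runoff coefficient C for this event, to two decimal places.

ΣQ_DR = 346.0 cfs; V = ΣQ_DR·Δt = 1.868 × 10^6 ft³.
Runoff depth d = V / A = 1.906 in.
C = d / P = 1.906 / 8.35 = 0.23.

C ≈ 0.23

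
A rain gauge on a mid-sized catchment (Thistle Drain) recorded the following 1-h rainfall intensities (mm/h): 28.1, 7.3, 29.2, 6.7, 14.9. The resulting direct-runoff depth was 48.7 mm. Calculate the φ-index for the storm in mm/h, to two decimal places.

φ ≈ 7.83 mm/h

Only the 3 blocks with intensity above φ contribute runoff: 28.1, 29.2, 14.9 mm/h.
Σ(I−φ)·Δt = d  ⇒  (28.1+29.2+14.9 − 3φ)·1 = 48.7
φ = (72.20 − 48.7/1) / 3 = 7.83 mm/h.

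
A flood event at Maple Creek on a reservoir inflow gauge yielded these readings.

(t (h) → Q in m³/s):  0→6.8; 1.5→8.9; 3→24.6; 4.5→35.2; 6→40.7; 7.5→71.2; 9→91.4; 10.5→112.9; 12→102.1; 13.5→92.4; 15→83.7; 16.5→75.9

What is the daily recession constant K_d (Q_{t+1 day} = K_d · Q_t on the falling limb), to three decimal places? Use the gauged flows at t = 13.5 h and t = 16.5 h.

Between t = 13.5 h and t = 16.5 h the flow falls from 92.4 to 75.9 m³/s over 2×1.5 h = 3 h.
Per-interval ratio K = (75.9/92.4)^(1/2) = 0.9063; K_d = K^(24/1.5) = 0.207.

K_d ≈ 0.207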